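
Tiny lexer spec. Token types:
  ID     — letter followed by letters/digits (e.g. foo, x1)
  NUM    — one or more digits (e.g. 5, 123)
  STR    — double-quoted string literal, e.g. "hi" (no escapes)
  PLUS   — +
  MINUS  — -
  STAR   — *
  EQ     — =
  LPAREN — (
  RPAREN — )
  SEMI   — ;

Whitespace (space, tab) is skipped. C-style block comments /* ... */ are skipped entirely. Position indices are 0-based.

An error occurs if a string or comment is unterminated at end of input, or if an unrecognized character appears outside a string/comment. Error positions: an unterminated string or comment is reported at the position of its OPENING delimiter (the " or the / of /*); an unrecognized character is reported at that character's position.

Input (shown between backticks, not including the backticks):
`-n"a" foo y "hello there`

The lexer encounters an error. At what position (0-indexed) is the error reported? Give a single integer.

pos=0: emit MINUS '-'
pos=1: emit ID 'n' (now at pos=2)
pos=2: enter STRING mode
pos=2: emit STR "a" (now at pos=5)
pos=6: emit ID 'foo' (now at pos=9)
pos=10: emit ID 'y' (now at pos=11)
pos=12: enter STRING mode
pos=12: ERROR — unterminated string

Answer: 12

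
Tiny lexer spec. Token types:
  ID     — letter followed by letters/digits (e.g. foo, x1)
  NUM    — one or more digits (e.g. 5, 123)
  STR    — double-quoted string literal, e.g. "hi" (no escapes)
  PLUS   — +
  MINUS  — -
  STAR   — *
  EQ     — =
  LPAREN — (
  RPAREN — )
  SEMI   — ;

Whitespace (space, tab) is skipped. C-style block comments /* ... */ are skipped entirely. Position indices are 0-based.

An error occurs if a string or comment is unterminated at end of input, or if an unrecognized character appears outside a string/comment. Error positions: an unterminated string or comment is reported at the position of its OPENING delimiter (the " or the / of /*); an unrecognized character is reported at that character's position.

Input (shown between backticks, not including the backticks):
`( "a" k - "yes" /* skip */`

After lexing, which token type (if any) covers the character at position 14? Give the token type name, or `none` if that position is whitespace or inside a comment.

Answer: STR

Derivation:
pos=0: emit LPAREN '('
pos=2: enter STRING mode
pos=2: emit STR "a" (now at pos=5)
pos=6: emit ID 'k' (now at pos=7)
pos=8: emit MINUS '-'
pos=10: enter STRING mode
pos=10: emit STR "yes" (now at pos=15)
pos=16: enter COMMENT mode (saw '/*')
exit COMMENT mode (now at pos=26)
DONE. 5 tokens: [LPAREN, STR, ID, MINUS, STR]
Position 14: char is '"' -> STR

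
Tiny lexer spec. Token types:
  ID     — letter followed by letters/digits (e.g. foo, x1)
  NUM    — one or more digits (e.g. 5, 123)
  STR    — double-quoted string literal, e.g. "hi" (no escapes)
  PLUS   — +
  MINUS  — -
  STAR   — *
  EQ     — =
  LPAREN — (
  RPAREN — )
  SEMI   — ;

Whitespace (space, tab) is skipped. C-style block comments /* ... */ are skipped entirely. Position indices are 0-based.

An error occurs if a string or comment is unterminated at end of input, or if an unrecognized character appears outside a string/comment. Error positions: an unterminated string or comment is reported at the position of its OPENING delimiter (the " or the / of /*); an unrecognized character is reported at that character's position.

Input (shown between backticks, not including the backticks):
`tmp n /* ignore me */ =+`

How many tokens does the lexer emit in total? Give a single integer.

Answer: 4

Derivation:
pos=0: emit ID 'tmp' (now at pos=3)
pos=4: emit ID 'n' (now at pos=5)
pos=6: enter COMMENT mode (saw '/*')
exit COMMENT mode (now at pos=21)
pos=22: emit EQ '='
pos=23: emit PLUS '+'
DONE. 4 tokens: [ID, ID, EQ, PLUS]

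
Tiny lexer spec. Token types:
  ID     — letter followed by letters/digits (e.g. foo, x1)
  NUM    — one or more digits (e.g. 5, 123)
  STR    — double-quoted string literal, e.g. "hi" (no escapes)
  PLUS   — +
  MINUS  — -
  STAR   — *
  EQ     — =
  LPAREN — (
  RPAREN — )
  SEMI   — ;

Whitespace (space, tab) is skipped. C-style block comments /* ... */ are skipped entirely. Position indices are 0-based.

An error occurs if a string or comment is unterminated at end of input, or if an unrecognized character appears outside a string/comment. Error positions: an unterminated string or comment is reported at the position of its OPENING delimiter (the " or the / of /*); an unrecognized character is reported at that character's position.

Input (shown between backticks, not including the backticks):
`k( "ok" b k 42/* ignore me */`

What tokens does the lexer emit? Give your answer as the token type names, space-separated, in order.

pos=0: emit ID 'k' (now at pos=1)
pos=1: emit LPAREN '('
pos=3: enter STRING mode
pos=3: emit STR "ok" (now at pos=7)
pos=8: emit ID 'b' (now at pos=9)
pos=10: emit ID 'k' (now at pos=11)
pos=12: emit NUM '42' (now at pos=14)
pos=14: enter COMMENT mode (saw '/*')
exit COMMENT mode (now at pos=29)
DONE. 6 tokens: [ID, LPAREN, STR, ID, ID, NUM]

Answer: ID LPAREN STR ID ID NUM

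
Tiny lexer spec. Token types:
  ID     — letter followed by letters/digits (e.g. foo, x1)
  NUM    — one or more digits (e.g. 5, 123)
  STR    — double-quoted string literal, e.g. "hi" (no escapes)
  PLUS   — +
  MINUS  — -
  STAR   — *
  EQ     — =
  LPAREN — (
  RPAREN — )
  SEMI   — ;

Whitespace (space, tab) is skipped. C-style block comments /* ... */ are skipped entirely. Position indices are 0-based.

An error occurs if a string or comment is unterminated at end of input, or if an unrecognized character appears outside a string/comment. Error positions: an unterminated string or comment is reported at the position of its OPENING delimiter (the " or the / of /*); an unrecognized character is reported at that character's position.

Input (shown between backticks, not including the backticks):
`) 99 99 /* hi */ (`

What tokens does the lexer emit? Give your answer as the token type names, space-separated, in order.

pos=0: emit RPAREN ')'
pos=2: emit NUM '99' (now at pos=4)
pos=5: emit NUM '99' (now at pos=7)
pos=8: enter COMMENT mode (saw '/*')
exit COMMENT mode (now at pos=16)
pos=17: emit LPAREN '('
DONE. 4 tokens: [RPAREN, NUM, NUM, LPAREN]

Answer: RPAREN NUM NUM LPAREN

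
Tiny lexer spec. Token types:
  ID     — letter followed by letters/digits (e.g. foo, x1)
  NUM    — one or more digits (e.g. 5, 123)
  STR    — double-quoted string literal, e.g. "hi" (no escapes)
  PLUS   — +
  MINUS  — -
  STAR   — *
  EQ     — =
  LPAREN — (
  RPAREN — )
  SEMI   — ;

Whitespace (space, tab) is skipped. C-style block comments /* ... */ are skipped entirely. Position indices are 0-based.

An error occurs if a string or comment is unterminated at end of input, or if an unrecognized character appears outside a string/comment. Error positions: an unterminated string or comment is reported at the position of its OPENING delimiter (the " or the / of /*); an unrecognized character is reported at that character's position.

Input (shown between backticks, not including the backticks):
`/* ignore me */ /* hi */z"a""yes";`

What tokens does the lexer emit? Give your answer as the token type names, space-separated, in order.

Answer: ID STR STR SEMI

Derivation:
pos=0: enter COMMENT mode (saw '/*')
exit COMMENT mode (now at pos=15)
pos=16: enter COMMENT mode (saw '/*')
exit COMMENT mode (now at pos=24)
pos=24: emit ID 'z' (now at pos=25)
pos=25: enter STRING mode
pos=25: emit STR "a" (now at pos=28)
pos=28: enter STRING mode
pos=28: emit STR "yes" (now at pos=33)
pos=33: emit SEMI ';'
DONE. 4 tokens: [ID, STR, STR, SEMI]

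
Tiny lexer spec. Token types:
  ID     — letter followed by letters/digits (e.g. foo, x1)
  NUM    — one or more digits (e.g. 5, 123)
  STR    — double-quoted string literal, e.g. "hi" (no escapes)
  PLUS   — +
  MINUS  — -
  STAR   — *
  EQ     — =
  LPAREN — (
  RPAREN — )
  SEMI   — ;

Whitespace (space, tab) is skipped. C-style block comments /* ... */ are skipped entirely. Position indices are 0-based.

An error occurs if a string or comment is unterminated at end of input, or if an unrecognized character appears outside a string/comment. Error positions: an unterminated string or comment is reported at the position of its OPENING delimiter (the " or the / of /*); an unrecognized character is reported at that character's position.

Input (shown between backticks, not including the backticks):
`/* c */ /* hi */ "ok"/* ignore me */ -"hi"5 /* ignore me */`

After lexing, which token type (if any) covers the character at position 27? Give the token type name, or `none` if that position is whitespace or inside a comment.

pos=0: enter COMMENT mode (saw '/*')
exit COMMENT mode (now at pos=7)
pos=8: enter COMMENT mode (saw '/*')
exit COMMENT mode (now at pos=16)
pos=17: enter STRING mode
pos=17: emit STR "ok" (now at pos=21)
pos=21: enter COMMENT mode (saw '/*')
exit COMMENT mode (now at pos=36)
pos=37: emit MINUS '-'
pos=38: enter STRING mode
pos=38: emit STR "hi" (now at pos=42)
pos=42: emit NUM '5' (now at pos=43)
pos=44: enter COMMENT mode (saw '/*')
exit COMMENT mode (now at pos=59)
DONE. 4 tokens: [STR, MINUS, STR, NUM]
Position 27: char is 'o' -> none

Answer: none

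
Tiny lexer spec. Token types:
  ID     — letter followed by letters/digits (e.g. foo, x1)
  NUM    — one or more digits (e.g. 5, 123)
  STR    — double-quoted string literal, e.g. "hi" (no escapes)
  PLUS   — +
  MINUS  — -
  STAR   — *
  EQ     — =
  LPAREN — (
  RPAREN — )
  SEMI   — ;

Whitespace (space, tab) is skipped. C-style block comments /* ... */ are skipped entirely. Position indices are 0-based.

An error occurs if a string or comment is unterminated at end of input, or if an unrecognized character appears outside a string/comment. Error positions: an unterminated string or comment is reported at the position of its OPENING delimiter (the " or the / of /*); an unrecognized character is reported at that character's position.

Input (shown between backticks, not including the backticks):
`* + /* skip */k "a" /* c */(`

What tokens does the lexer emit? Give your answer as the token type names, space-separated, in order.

pos=0: emit STAR '*'
pos=2: emit PLUS '+'
pos=4: enter COMMENT mode (saw '/*')
exit COMMENT mode (now at pos=14)
pos=14: emit ID 'k' (now at pos=15)
pos=16: enter STRING mode
pos=16: emit STR "a" (now at pos=19)
pos=20: enter COMMENT mode (saw '/*')
exit COMMENT mode (now at pos=27)
pos=27: emit LPAREN '('
DONE. 5 tokens: [STAR, PLUS, ID, STR, LPAREN]

Answer: STAR PLUS ID STR LPAREN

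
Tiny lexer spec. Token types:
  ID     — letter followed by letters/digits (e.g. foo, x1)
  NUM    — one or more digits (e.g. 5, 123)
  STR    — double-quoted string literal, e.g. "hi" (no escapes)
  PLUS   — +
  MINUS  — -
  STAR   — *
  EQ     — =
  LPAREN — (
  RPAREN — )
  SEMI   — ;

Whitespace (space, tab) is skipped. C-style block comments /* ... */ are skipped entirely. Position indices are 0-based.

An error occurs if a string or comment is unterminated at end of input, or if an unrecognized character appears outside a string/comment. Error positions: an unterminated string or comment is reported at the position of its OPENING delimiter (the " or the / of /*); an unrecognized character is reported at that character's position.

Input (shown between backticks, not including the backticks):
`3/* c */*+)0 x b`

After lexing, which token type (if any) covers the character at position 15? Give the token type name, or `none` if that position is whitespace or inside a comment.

pos=0: emit NUM '3' (now at pos=1)
pos=1: enter COMMENT mode (saw '/*')
exit COMMENT mode (now at pos=8)
pos=8: emit STAR '*'
pos=9: emit PLUS '+'
pos=10: emit RPAREN ')'
pos=11: emit NUM '0' (now at pos=12)
pos=13: emit ID 'x' (now at pos=14)
pos=15: emit ID 'b' (now at pos=16)
DONE. 7 tokens: [NUM, STAR, PLUS, RPAREN, NUM, ID, ID]
Position 15: char is 'b' -> ID

Answer: ID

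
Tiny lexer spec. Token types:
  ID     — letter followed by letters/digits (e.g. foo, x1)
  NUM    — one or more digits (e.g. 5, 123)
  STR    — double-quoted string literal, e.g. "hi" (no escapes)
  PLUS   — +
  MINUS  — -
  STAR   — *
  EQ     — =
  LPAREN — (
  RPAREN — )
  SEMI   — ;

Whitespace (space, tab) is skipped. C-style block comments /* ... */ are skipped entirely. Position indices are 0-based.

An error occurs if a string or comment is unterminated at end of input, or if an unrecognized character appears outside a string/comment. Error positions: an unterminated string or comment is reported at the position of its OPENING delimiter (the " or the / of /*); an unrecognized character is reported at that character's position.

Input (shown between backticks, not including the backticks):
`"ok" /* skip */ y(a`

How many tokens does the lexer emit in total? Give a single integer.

Answer: 4

Derivation:
pos=0: enter STRING mode
pos=0: emit STR "ok" (now at pos=4)
pos=5: enter COMMENT mode (saw '/*')
exit COMMENT mode (now at pos=15)
pos=16: emit ID 'y' (now at pos=17)
pos=17: emit LPAREN '('
pos=18: emit ID 'a' (now at pos=19)
DONE. 4 tokens: [STR, ID, LPAREN, ID]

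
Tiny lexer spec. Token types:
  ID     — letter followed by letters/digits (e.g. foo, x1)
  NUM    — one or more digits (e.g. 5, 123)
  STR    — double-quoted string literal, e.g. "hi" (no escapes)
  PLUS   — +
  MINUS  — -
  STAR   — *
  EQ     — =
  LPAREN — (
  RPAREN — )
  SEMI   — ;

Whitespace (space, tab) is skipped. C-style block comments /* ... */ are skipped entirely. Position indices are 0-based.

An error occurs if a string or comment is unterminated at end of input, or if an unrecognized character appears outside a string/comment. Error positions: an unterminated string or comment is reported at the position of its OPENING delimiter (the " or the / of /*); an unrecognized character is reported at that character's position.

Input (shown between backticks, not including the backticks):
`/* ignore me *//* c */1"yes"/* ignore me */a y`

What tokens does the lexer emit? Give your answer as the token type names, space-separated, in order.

pos=0: enter COMMENT mode (saw '/*')
exit COMMENT mode (now at pos=15)
pos=15: enter COMMENT mode (saw '/*')
exit COMMENT mode (now at pos=22)
pos=22: emit NUM '1' (now at pos=23)
pos=23: enter STRING mode
pos=23: emit STR "yes" (now at pos=28)
pos=28: enter COMMENT mode (saw '/*')
exit COMMENT mode (now at pos=43)
pos=43: emit ID 'a' (now at pos=44)
pos=45: emit ID 'y' (now at pos=46)
DONE. 4 tokens: [NUM, STR, ID, ID]

Answer: NUM STR ID ID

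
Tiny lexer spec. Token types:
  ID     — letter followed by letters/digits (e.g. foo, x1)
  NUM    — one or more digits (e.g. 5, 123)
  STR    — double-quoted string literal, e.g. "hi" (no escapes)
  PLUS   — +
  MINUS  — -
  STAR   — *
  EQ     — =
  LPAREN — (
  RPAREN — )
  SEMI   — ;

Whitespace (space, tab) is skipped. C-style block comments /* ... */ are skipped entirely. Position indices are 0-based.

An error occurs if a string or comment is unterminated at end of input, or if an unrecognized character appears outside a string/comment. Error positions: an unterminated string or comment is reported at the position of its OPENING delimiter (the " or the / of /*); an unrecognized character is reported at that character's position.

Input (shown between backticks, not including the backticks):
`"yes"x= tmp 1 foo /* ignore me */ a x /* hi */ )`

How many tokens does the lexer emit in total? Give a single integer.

pos=0: enter STRING mode
pos=0: emit STR "yes" (now at pos=5)
pos=5: emit ID 'x' (now at pos=6)
pos=6: emit EQ '='
pos=8: emit ID 'tmp' (now at pos=11)
pos=12: emit NUM '1' (now at pos=13)
pos=14: emit ID 'foo' (now at pos=17)
pos=18: enter COMMENT mode (saw '/*')
exit COMMENT mode (now at pos=33)
pos=34: emit ID 'a' (now at pos=35)
pos=36: emit ID 'x' (now at pos=37)
pos=38: enter COMMENT mode (saw '/*')
exit COMMENT mode (now at pos=46)
pos=47: emit RPAREN ')'
DONE. 9 tokens: [STR, ID, EQ, ID, NUM, ID, ID, ID, RPAREN]

Answer: 9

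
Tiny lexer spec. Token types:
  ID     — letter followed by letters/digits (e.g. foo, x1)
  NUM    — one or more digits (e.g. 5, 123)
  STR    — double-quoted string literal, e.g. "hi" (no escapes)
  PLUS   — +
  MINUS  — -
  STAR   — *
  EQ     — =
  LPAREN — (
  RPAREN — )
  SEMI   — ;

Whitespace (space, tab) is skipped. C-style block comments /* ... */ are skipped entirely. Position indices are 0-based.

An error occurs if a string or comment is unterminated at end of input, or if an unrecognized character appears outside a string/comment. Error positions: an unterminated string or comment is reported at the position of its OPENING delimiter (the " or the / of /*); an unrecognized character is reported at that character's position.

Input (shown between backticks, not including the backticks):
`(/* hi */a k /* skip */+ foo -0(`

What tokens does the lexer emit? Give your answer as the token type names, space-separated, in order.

Answer: LPAREN ID ID PLUS ID MINUS NUM LPAREN

Derivation:
pos=0: emit LPAREN '('
pos=1: enter COMMENT mode (saw '/*')
exit COMMENT mode (now at pos=9)
pos=9: emit ID 'a' (now at pos=10)
pos=11: emit ID 'k' (now at pos=12)
pos=13: enter COMMENT mode (saw '/*')
exit COMMENT mode (now at pos=23)
pos=23: emit PLUS '+'
pos=25: emit ID 'foo' (now at pos=28)
pos=29: emit MINUS '-'
pos=30: emit NUM '0' (now at pos=31)
pos=31: emit LPAREN '('
DONE. 8 tokens: [LPAREN, ID, ID, PLUS, ID, MINUS, NUM, LPAREN]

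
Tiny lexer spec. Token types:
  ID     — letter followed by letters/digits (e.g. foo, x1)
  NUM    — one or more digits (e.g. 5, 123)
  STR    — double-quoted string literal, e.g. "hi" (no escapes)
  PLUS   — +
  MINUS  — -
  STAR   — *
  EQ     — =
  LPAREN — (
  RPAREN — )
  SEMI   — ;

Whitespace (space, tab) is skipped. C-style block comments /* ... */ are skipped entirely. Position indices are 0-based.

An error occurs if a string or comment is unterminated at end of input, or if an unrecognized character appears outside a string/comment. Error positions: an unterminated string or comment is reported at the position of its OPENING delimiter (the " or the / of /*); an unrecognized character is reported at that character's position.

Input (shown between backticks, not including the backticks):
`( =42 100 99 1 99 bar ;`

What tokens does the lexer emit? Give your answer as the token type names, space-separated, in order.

Answer: LPAREN EQ NUM NUM NUM NUM NUM ID SEMI

Derivation:
pos=0: emit LPAREN '('
pos=2: emit EQ '='
pos=3: emit NUM '42' (now at pos=5)
pos=6: emit NUM '100' (now at pos=9)
pos=10: emit NUM '99' (now at pos=12)
pos=13: emit NUM '1' (now at pos=14)
pos=15: emit NUM '99' (now at pos=17)
pos=18: emit ID 'bar' (now at pos=21)
pos=22: emit SEMI ';'
DONE. 9 tokens: [LPAREN, EQ, NUM, NUM, NUM, NUM, NUM, ID, SEMI]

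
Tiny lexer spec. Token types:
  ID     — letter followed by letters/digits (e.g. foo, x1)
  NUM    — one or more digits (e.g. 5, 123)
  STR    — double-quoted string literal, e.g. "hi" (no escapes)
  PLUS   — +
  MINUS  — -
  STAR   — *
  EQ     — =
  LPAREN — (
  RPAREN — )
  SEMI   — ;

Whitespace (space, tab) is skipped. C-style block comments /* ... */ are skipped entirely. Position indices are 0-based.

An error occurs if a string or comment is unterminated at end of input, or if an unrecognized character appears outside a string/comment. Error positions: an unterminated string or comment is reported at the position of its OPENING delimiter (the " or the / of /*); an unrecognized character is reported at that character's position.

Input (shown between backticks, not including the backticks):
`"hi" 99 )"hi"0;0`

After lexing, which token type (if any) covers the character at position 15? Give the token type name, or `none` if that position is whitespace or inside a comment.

Answer: NUM

Derivation:
pos=0: enter STRING mode
pos=0: emit STR "hi" (now at pos=4)
pos=5: emit NUM '99' (now at pos=7)
pos=8: emit RPAREN ')'
pos=9: enter STRING mode
pos=9: emit STR "hi" (now at pos=13)
pos=13: emit NUM '0' (now at pos=14)
pos=14: emit SEMI ';'
pos=15: emit NUM '0' (now at pos=16)
DONE. 7 tokens: [STR, NUM, RPAREN, STR, NUM, SEMI, NUM]
Position 15: char is '0' -> NUM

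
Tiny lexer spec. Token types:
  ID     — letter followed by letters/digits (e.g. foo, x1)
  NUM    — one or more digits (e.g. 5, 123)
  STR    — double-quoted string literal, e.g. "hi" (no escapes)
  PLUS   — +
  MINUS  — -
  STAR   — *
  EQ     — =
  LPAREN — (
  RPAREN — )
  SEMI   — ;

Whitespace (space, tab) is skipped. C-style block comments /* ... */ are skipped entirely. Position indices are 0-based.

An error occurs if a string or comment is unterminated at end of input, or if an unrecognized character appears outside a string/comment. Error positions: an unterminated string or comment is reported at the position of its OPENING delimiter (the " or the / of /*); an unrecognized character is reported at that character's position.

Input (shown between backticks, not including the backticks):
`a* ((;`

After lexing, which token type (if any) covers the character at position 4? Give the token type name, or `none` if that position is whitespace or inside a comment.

Answer: LPAREN

Derivation:
pos=0: emit ID 'a' (now at pos=1)
pos=1: emit STAR '*'
pos=3: emit LPAREN '('
pos=4: emit LPAREN '('
pos=5: emit SEMI ';'
DONE. 5 tokens: [ID, STAR, LPAREN, LPAREN, SEMI]
Position 4: char is '(' -> LPAREN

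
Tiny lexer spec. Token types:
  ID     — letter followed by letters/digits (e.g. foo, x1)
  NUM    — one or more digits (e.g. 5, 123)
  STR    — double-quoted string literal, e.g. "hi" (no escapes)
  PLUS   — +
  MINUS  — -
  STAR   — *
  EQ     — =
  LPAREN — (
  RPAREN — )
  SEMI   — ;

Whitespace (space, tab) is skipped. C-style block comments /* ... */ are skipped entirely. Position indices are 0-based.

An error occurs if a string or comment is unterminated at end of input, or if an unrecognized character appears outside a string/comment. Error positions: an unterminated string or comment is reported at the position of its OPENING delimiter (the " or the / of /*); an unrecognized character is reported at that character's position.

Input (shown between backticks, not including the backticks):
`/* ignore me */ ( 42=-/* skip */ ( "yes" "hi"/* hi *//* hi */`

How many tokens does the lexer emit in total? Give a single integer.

Answer: 7

Derivation:
pos=0: enter COMMENT mode (saw '/*')
exit COMMENT mode (now at pos=15)
pos=16: emit LPAREN '('
pos=18: emit NUM '42' (now at pos=20)
pos=20: emit EQ '='
pos=21: emit MINUS '-'
pos=22: enter COMMENT mode (saw '/*')
exit COMMENT mode (now at pos=32)
pos=33: emit LPAREN '('
pos=35: enter STRING mode
pos=35: emit STR "yes" (now at pos=40)
pos=41: enter STRING mode
pos=41: emit STR "hi" (now at pos=45)
pos=45: enter COMMENT mode (saw '/*')
exit COMMENT mode (now at pos=53)
pos=53: enter COMMENT mode (saw '/*')
exit COMMENT mode (now at pos=61)
DONE. 7 tokens: [LPAREN, NUM, EQ, MINUS, LPAREN, STR, STR]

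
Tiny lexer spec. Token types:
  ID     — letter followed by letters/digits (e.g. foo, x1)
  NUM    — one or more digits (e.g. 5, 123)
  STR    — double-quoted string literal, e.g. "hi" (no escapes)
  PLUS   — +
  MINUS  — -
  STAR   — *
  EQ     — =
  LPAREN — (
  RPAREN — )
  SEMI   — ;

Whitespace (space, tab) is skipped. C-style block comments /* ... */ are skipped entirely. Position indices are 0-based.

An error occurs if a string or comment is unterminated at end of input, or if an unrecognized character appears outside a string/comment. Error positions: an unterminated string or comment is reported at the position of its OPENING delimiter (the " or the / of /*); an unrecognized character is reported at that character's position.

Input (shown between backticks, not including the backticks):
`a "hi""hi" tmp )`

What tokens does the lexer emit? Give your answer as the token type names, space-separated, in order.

Answer: ID STR STR ID RPAREN

Derivation:
pos=0: emit ID 'a' (now at pos=1)
pos=2: enter STRING mode
pos=2: emit STR "hi" (now at pos=6)
pos=6: enter STRING mode
pos=6: emit STR "hi" (now at pos=10)
pos=11: emit ID 'tmp' (now at pos=14)
pos=15: emit RPAREN ')'
DONE. 5 tokens: [ID, STR, STR, ID, RPAREN]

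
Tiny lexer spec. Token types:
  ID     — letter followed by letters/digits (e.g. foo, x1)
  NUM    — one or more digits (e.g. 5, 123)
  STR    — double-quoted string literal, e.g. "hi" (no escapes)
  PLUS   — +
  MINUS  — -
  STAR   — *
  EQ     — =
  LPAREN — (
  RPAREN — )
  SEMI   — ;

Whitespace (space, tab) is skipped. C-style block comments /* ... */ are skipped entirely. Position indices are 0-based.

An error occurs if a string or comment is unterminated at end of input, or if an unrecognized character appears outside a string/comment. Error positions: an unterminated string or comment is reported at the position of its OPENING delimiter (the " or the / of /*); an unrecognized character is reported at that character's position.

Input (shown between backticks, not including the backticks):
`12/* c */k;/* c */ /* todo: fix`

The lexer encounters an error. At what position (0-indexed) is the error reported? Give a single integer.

pos=0: emit NUM '12' (now at pos=2)
pos=2: enter COMMENT mode (saw '/*')
exit COMMENT mode (now at pos=9)
pos=9: emit ID 'k' (now at pos=10)
pos=10: emit SEMI ';'
pos=11: enter COMMENT mode (saw '/*')
exit COMMENT mode (now at pos=18)
pos=19: enter COMMENT mode (saw '/*')
pos=19: ERROR — unterminated comment (reached EOF)

Answer: 19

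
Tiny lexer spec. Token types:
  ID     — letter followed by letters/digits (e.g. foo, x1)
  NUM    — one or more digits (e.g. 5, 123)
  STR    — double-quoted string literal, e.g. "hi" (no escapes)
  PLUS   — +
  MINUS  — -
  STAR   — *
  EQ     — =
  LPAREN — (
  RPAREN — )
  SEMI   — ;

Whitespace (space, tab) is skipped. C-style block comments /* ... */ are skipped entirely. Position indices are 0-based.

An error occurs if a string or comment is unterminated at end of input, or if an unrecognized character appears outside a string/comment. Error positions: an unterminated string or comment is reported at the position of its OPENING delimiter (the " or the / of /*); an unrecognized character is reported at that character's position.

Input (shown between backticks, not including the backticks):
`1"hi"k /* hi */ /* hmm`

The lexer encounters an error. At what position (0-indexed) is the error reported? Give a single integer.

Answer: 16

Derivation:
pos=0: emit NUM '1' (now at pos=1)
pos=1: enter STRING mode
pos=1: emit STR "hi" (now at pos=5)
pos=5: emit ID 'k' (now at pos=6)
pos=7: enter COMMENT mode (saw '/*')
exit COMMENT mode (now at pos=15)
pos=16: enter COMMENT mode (saw '/*')
pos=16: ERROR — unterminated comment (reached EOF)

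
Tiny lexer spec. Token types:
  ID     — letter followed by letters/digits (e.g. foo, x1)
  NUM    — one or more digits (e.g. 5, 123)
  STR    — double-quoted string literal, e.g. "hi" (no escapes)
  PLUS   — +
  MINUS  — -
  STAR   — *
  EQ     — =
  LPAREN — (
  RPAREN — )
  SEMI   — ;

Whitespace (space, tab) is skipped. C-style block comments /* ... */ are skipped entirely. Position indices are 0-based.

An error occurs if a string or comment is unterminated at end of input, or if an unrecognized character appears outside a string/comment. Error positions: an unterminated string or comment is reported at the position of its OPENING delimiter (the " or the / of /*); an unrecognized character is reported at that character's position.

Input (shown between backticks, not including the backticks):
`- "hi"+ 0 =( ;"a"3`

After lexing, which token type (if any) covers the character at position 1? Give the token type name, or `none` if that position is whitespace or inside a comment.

Answer: none

Derivation:
pos=0: emit MINUS '-'
pos=2: enter STRING mode
pos=2: emit STR "hi" (now at pos=6)
pos=6: emit PLUS '+'
pos=8: emit NUM '0' (now at pos=9)
pos=10: emit EQ '='
pos=11: emit LPAREN '('
pos=13: emit SEMI ';'
pos=14: enter STRING mode
pos=14: emit STR "a" (now at pos=17)
pos=17: emit NUM '3' (now at pos=18)
DONE. 9 tokens: [MINUS, STR, PLUS, NUM, EQ, LPAREN, SEMI, STR, NUM]
Position 1: char is ' ' -> none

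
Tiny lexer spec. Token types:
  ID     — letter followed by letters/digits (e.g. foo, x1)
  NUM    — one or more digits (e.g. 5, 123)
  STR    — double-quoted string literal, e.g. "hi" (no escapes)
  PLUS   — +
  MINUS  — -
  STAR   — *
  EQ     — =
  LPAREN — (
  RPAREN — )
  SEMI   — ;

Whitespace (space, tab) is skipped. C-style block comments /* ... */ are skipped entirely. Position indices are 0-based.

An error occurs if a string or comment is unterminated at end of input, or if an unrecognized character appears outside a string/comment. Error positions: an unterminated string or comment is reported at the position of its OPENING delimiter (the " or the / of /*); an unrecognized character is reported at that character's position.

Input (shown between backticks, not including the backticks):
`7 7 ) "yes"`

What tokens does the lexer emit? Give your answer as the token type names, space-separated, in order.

Answer: NUM NUM RPAREN STR

Derivation:
pos=0: emit NUM '7' (now at pos=1)
pos=2: emit NUM '7' (now at pos=3)
pos=4: emit RPAREN ')'
pos=6: enter STRING mode
pos=6: emit STR "yes" (now at pos=11)
DONE. 4 tokens: [NUM, NUM, RPAREN, STR]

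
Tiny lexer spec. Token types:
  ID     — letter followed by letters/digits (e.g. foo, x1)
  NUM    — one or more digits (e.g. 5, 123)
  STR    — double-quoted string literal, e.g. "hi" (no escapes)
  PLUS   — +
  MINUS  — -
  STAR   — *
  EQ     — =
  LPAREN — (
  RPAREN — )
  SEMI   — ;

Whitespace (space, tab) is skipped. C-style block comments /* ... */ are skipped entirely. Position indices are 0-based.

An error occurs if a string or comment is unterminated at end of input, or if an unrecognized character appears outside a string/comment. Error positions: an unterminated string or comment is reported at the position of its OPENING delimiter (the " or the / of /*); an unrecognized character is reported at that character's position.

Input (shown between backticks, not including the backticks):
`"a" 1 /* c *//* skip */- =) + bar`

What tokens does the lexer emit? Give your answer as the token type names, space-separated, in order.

pos=0: enter STRING mode
pos=0: emit STR "a" (now at pos=3)
pos=4: emit NUM '1' (now at pos=5)
pos=6: enter COMMENT mode (saw '/*')
exit COMMENT mode (now at pos=13)
pos=13: enter COMMENT mode (saw '/*')
exit COMMENT mode (now at pos=23)
pos=23: emit MINUS '-'
pos=25: emit EQ '='
pos=26: emit RPAREN ')'
pos=28: emit PLUS '+'
pos=30: emit ID 'bar' (now at pos=33)
DONE. 7 tokens: [STR, NUM, MINUS, EQ, RPAREN, PLUS, ID]

Answer: STR NUM MINUS EQ RPAREN PLUS ID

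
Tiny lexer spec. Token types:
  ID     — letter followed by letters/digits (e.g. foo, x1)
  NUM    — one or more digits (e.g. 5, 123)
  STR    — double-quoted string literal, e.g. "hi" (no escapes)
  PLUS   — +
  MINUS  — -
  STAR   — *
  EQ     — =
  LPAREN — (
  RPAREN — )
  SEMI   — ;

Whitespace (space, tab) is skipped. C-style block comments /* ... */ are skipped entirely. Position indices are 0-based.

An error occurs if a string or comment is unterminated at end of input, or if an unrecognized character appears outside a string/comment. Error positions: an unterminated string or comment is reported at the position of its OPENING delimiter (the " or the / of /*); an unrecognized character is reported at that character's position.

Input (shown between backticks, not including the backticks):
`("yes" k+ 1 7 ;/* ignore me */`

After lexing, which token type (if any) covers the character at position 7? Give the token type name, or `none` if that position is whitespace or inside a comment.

pos=0: emit LPAREN '('
pos=1: enter STRING mode
pos=1: emit STR "yes" (now at pos=6)
pos=7: emit ID 'k' (now at pos=8)
pos=8: emit PLUS '+'
pos=10: emit NUM '1' (now at pos=11)
pos=12: emit NUM '7' (now at pos=13)
pos=14: emit SEMI ';'
pos=15: enter COMMENT mode (saw '/*')
exit COMMENT mode (now at pos=30)
DONE. 7 tokens: [LPAREN, STR, ID, PLUS, NUM, NUM, SEMI]
Position 7: char is 'k' -> ID

Answer: ID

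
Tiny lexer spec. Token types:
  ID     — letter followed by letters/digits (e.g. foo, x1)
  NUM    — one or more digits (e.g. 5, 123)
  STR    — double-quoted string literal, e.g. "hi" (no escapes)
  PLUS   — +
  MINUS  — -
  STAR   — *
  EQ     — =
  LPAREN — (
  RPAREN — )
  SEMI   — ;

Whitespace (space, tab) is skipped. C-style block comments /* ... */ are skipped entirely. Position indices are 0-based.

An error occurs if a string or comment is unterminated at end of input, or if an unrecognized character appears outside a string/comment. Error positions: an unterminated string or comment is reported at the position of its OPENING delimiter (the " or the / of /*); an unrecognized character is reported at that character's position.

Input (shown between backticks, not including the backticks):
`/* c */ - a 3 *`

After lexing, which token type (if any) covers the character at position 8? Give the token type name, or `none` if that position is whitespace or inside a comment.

Answer: MINUS

Derivation:
pos=0: enter COMMENT mode (saw '/*')
exit COMMENT mode (now at pos=7)
pos=8: emit MINUS '-'
pos=10: emit ID 'a' (now at pos=11)
pos=12: emit NUM '3' (now at pos=13)
pos=14: emit STAR '*'
DONE. 4 tokens: [MINUS, ID, NUM, STAR]
Position 8: char is '-' -> MINUS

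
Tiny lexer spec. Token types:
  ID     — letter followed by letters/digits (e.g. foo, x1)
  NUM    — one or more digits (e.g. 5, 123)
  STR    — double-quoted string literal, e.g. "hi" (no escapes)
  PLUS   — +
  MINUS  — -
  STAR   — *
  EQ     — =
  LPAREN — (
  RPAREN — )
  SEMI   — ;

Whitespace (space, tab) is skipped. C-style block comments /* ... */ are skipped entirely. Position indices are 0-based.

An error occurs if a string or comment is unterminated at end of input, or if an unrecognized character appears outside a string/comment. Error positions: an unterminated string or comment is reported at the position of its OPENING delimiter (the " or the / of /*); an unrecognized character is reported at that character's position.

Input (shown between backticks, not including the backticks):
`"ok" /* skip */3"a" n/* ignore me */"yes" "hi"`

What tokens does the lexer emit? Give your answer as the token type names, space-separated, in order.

Answer: STR NUM STR ID STR STR

Derivation:
pos=0: enter STRING mode
pos=0: emit STR "ok" (now at pos=4)
pos=5: enter COMMENT mode (saw '/*')
exit COMMENT mode (now at pos=15)
pos=15: emit NUM '3' (now at pos=16)
pos=16: enter STRING mode
pos=16: emit STR "a" (now at pos=19)
pos=20: emit ID 'n' (now at pos=21)
pos=21: enter COMMENT mode (saw '/*')
exit COMMENT mode (now at pos=36)
pos=36: enter STRING mode
pos=36: emit STR "yes" (now at pos=41)
pos=42: enter STRING mode
pos=42: emit STR "hi" (now at pos=46)
DONE. 6 tokens: [STR, NUM, STR, ID, STR, STR]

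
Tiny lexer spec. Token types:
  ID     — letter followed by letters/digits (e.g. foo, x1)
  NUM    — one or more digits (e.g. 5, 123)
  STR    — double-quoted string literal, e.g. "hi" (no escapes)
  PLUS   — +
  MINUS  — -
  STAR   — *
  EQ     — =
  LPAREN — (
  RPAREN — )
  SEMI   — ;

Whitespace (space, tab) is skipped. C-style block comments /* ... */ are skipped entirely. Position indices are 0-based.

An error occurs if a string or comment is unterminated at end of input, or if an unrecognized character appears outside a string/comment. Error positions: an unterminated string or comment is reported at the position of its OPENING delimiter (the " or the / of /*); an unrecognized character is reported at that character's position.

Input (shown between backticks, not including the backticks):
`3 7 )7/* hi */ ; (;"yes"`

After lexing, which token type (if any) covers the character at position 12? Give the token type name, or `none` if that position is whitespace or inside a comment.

pos=0: emit NUM '3' (now at pos=1)
pos=2: emit NUM '7' (now at pos=3)
pos=4: emit RPAREN ')'
pos=5: emit NUM '7' (now at pos=6)
pos=6: enter COMMENT mode (saw '/*')
exit COMMENT mode (now at pos=14)
pos=15: emit SEMI ';'
pos=17: emit LPAREN '('
pos=18: emit SEMI ';'
pos=19: enter STRING mode
pos=19: emit STR "yes" (now at pos=24)
DONE. 8 tokens: [NUM, NUM, RPAREN, NUM, SEMI, LPAREN, SEMI, STR]
Position 12: char is '*' -> none

Answer: none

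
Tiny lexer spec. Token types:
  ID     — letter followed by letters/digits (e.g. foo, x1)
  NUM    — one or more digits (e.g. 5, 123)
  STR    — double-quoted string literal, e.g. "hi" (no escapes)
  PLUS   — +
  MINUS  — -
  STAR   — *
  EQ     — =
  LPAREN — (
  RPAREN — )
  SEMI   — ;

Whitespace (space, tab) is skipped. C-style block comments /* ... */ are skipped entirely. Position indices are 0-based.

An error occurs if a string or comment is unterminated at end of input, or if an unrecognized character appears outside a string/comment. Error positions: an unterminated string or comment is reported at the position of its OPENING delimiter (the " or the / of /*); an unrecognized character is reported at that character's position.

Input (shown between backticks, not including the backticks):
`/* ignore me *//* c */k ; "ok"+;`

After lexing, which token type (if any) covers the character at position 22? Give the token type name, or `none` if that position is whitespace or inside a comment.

Answer: ID

Derivation:
pos=0: enter COMMENT mode (saw '/*')
exit COMMENT mode (now at pos=15)
pos=15: enter COMMENT mode (saw '/*')
exit COMMENT mode (now at pos=22)
pos=22: emit ID 'k' (now at pos=23)
pos=24: emit SEMI ';'
pos=26: enter STRING mode
pos=26: emit STR "ok" (now at pos=30)
pos=30: emit PLUS '+'
pos=31: emit SEMI ';'
DONE. 5 tokens: [ID, SEMI, STR, PLUS, SEMI]
Position 22: char is 'k' -> ID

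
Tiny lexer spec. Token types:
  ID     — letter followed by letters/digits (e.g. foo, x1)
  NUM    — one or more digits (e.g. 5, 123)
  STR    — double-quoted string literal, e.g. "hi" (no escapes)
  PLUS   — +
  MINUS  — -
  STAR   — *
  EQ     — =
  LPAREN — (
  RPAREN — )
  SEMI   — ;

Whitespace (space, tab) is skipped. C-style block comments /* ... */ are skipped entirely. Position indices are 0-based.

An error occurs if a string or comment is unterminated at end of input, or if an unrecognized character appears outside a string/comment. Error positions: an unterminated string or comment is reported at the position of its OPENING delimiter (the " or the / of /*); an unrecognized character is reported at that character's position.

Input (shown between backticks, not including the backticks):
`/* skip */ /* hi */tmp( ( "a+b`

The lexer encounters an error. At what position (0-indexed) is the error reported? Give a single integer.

Answer: 26

Derivation:
pos=0: enter COMMENT mode (saw '/*')
exit COMMENT mode (now at pos=10)
pos=11: enter COMMENT mode (saw '/*')
exit COMMENT mode (now at pos=19)
pos=19: emit ID 'tmp' (now at pos=22)
pos=22: emit LPAREN '('
pos=24: emit LPAREN '('
pos=26: enter STRING mode
pos=26: ERROR — unterminated string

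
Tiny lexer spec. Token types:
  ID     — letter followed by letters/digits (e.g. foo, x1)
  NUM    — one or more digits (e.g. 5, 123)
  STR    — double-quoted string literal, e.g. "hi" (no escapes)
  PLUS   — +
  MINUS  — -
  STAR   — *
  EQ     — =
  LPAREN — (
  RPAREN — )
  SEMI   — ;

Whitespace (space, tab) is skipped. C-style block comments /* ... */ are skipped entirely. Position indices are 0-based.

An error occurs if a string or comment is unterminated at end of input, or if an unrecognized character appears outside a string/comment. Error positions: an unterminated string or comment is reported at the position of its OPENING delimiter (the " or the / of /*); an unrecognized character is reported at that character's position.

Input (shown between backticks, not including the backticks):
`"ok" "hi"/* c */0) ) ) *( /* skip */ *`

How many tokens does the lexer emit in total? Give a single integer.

Answer: 9

Derivation:
pos=0: enter STRING mode
pos=0: emit STR "ok" (now at pos=4)
pos=5: enter STRING mode
pos=5: emit STR "hi" (now at pos=9)
pos=9: enter COMMENT mode (saw '/*')
exit COMMENT mode (now at pos=16)
pos=16: emit NUM '0' (now at pos=17)
pos=17: emit RPAREN ')'
pos=19: emit RPAREN ')'
pos=21: emit RPAREN ')'
pos=23: emit STAR '*'
pos=24: emit LPAREN '('
pos=26: enter COMMENT mode (saw '/*')
exit COMMENT mode (now at pos=36)
pos=37: emit STAR '*'
DONE. 9 tokens: [STR, STR, NUM, RPAREN, RPAREN, RPAREN, STAR, LPAREN, STAR]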